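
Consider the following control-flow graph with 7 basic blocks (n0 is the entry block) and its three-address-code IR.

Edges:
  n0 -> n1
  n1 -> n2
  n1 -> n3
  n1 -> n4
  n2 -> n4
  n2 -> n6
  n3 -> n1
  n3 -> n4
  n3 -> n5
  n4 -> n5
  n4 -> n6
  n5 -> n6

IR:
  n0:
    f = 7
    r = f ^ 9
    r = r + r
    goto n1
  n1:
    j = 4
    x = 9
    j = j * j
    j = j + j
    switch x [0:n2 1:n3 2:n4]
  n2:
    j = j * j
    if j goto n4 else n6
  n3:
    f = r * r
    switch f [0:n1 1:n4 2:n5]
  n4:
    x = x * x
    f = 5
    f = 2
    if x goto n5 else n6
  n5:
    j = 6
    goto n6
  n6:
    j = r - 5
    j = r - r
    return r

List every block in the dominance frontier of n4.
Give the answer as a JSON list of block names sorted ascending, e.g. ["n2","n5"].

idom tree: n1←n0 n2←n1 n3←n1 n4←n1 n5←n1 n6←n1
Dom∩ at merges:
  n1: preds {n0,n3}: {n0} ∩ {n0,n1,n3} = {n0}; idom=n0
  n4: preds {n1,n2,n3}: {n0,n1} ∩ {n0,n1,n2} ∩ {n0,n1,n3} = {n0,n1}; idom=n1
  n5: preds {n3,n4}: {n0,n1,n3} ∩ {n0,n1,n4} = {n0,n1}; idom=n1
  n6: preds {n2,n4,n5}: {n0,n1,n2} ∩ {n0,n1,n4} ∩ {n0,n1,n5} = {n0,n1}; idom=n1

DF derivation:
  n1←n0: walk · to n0
  n1←n3: walk n3→n1 to n0
  n4←n1: walk · to n1
  n4←n2: walk n2 to n1
  n4←n3: walk n3 to n1
  n5←n3: walk n3 to n1
  n5←n4: walk n4 to n1
  n6←n2: walk n2 to n1
  n6←n4: walk n4 to n1
  n6←n5: walk n5 to n1
  n0: DF=∅
  n1: DF={n1}
  n2: DF={n4,n6}
  n3: DF={n1,n4,n5}
  n4: DF={n5,n6}
  n5: DF={n6}
  n6: DF=∅

DF(n4) = ["n5", "n6"]

Answer: ["n5", "n6"]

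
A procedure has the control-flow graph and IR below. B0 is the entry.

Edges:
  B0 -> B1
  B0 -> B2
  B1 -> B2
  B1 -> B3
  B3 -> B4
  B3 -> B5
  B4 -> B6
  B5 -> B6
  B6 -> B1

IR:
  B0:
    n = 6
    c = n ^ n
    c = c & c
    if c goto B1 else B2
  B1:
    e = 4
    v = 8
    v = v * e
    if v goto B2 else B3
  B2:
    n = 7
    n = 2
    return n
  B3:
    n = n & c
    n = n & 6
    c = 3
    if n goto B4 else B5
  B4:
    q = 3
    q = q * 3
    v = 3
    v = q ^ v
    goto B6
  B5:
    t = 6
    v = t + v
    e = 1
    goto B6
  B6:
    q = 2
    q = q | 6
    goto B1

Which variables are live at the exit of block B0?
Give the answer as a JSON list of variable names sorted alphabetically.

Answer: ["c", "n"]

Analysis:
Per-block:
  B0: {c,n} / ∅
  B1: {e,v} / ∅
  B2: {n} / ∅
  B3: {c,n} / {c,n}
  B4: {q,v} / ∅
  B5: {e,t,v} / {v}
  B6: {q} / ∅

Liveness:
  live B0: ∅→{c,n}
  live B1: {c,n}→{c,n,v}
  live B2: ∅→∅
  live B3: {c,n,v}→{c,n,v}
  live B4: {c,n}→{c,n}
  live B5: {c,n,v}→{c,n}
  live B6: {c,n}→{c,n}

live-out(B0) = ["c", "n"]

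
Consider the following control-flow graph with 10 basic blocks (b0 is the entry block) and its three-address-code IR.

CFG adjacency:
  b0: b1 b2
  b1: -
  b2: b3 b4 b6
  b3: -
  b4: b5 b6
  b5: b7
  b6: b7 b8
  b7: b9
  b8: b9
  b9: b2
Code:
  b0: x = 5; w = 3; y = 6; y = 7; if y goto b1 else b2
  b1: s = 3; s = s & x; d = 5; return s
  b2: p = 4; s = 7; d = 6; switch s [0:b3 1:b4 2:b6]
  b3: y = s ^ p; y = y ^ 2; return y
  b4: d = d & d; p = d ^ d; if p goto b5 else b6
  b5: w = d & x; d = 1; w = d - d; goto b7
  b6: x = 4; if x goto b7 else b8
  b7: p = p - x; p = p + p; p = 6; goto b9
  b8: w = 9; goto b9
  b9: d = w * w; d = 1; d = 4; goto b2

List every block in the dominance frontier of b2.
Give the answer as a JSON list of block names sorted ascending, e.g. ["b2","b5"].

Answer: ["b2"]

Derivation:
idom tree: b1←b0 b2←b0 b3←b2 b4←b2 b5←b4 b6←b2 b7←b2 b8←b6 b9←b2
Dom at joins:
  b2: preds {b0,b9}: {b0} ∩ {b0,b2,b9} = {b0}; idom=b0
  b6: preds {b2,b4}: {b0,b2} ∩ {b0,b2,b4} = {b0,b2}; idom=b2
  b7: preds {b5,b6}: {b0,b2,b4,b5} ∩ {b0,b2,b6} = {b0,b2}; idom=b2
  b9: preds {b7,b8}: {b0,b2,b7} ∩ {b0,b2,b6,b8} = {b0,b2}; idom=b2

Frontier:
  join b2 pred b0: · stop@b0
  join b2 pred b9: b9→b2 stop@b0
  join b6 pred b2: · stop@b2
  join b6 pred b4: b4 stop@b2
  join b7 pred b5: b5→b4 stop@b2
  join b7 pred b6: b6 stop@b2
  join b9 pred b7: b7 stop@b2
  join b9 pred b8: b8→b6 stop@b2
  DF(b0)=∅
  DF(b1)=∅
  DF(b2)={b2}
  DF(b3)=∅
  DF(b4)={b6,b7}
  DF(b5)={b7}
  DF(b6)={b7,b9}
  DF(b7)={b9}
  DF(b8)={b9}
  DF(b9)={b2}

DF(b2) = ["b2"]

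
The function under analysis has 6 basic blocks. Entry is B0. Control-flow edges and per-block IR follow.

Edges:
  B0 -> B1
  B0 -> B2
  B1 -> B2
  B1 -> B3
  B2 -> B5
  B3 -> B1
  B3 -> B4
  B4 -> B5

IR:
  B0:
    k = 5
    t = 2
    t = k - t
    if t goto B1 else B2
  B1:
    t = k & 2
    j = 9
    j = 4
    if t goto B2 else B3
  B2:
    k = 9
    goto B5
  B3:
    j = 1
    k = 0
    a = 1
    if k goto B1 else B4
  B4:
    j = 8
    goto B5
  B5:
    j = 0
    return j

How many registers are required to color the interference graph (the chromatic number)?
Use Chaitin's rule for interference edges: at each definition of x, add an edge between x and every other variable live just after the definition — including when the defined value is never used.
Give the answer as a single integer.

Answer: 2

Analysis:
def/use:
  B0 def {k,t} use ∅
  B1 def {j,t} use {k}
  B2 def {k} use ∅
  B3 def {a,j,k} use ∅
  B4 def {j} use ∅
  B5 def {j} use ∅

Backward fixpoint:
  B0: in=∅ out={k}
  B1: in={k} out=∅
  B2: in=∅ out=∅
  B3: in=∅ out={k}
  B4: in=∅ out=∅
  B5: in=∅ out=∅

Interference:
  a — {k}
  j — {t}
  k — {a,t}
  t — {j,k}

Colouring:
  {a,k} pairwise interfere (2-clique) ⇒ χ ≥ 2
  assign a→c1 j→c0 k→c0 t→c1 — no edge inside a register ⇒ χ ≤ 2
  χ = 2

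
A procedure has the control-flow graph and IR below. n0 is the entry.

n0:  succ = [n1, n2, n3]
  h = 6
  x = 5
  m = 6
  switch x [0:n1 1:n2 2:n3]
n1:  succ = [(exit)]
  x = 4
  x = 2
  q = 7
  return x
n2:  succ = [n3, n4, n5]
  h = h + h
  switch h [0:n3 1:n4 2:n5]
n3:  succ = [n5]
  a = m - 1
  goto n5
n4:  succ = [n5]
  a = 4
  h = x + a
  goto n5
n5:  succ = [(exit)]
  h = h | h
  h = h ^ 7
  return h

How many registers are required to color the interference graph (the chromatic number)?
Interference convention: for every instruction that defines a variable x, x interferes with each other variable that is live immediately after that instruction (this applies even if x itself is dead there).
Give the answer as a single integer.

Block summaries:
  n0: def={h,m,x} ue=∅
  n1: def={q,x} ue=∅
  n2: def={h} ue={h}
  n3: def={a} ue={m}
  n4: def={a,h} ue={x}
  n5: def={h} ue={h}

Backward fixpoint:
  n0: in=∅ out={h,m,x}
  n1: in=∅ out=∅
  n2: in={h,m,x} out={h,m,x}
  n3: in={h,m} out={h}
  n4: in={x} out={h}
  n5: in={h} out=∅

Interfere edges:
  a: {h,x}
  h: {a,m,x}
  m: {h,x}
  q: {x}
  x: {a,h,m,q}

Colouring:
  {a,h,x} pairwise interfere (3-clique) ⇒ χ ≥ 3
  3-colouring: R0={x}  R1={h,q}  R2={a,m}
  χ = 3

Answer: 3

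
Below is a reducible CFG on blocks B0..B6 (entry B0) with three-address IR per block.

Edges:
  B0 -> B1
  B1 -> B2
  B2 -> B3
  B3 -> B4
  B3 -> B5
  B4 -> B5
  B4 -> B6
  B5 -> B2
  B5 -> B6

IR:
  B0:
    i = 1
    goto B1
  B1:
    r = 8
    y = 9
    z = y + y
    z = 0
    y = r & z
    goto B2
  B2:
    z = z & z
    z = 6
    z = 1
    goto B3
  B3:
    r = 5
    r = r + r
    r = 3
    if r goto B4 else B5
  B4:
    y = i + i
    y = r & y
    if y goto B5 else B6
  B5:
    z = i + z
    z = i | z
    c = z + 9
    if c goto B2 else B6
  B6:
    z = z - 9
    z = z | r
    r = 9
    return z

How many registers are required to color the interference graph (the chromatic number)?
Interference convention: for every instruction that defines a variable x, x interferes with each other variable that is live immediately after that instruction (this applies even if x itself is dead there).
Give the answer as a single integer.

Block summaries:
  B0 def {i} use ∅
  B1 def {r,y,z} use ∅
  B2 def {z} use {z}
  B3 def {r} use ∅
  B4 def {y} use {i,r}
  B5 def {c,z} use {i,z}
  B6 def {r,z} use {r,z}

Backward fixpoint:
  live B0: ∅→{i}
  live B1: {i}→{i,z}
  live B2: {i,z}→{i,z}
  live B3: {i,z}→{i,r,z}
  live B4: {i,r,z}→{i,r,z}
  live B5: {i,r,z}→{i,r,z}
  live B6: {r,z}→∅

Interference:
  c: {i,r,z}
  i: {c,r,y,z}
  r: {c,i,y,z}
  y: {i,r,z}
  z: {c,i,r,y}

Registers:
  lower bound: {c,i,r,z} mutually conflict ⇒ χ ≥ 4
  assign c→R3 i→R0 r→R1 y→R3 z→R2 — no edge inside a register ⇒ χ ≤ 4
  χ = 4

Answer: 4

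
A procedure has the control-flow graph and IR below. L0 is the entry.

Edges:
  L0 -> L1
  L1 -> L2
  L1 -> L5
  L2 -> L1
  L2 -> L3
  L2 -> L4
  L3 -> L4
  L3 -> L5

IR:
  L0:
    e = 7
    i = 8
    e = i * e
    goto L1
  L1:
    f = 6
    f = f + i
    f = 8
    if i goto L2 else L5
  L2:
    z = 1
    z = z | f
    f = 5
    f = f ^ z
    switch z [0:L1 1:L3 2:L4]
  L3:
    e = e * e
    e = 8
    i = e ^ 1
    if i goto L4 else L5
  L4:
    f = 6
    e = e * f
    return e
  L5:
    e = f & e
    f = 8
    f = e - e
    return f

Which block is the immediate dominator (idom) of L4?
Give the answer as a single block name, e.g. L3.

idom tree: L1←L0 L2←L1 L3←L2 L4←L2 L5←L1
Dom∩ at merges:
  L1: preds {L0,L2}: {L0} ∩ {L0,L1,L2} = {L0}; idom=L0
  L4: preds {L2,L3}: {L0,L1,L2} ∩ {L0,L1,L2,L3} = {L0,L1,L2}; idom=L2
  L5: preds {L1,L3}: {L0,L1} ∩ {L0,L1,L2,L3} = {L0,L1}; idom=L1

idom(L4) = L2

Answer: L2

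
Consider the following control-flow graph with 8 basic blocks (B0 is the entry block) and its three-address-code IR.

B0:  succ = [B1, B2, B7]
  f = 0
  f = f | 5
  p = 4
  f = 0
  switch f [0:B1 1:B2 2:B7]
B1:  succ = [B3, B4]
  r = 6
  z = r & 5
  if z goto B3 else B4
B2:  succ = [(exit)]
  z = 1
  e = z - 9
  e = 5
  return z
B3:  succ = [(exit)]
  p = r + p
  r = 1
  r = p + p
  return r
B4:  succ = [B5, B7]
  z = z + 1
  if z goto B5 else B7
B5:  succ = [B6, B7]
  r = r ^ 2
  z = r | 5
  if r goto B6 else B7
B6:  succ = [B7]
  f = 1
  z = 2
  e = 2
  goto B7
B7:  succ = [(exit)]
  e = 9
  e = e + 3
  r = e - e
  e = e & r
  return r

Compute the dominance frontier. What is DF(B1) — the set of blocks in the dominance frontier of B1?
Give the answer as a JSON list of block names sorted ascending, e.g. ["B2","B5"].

Answer: ["B7"]

Derivation:
idom tree: B1←B0 B2←B0 B3←B1 B4←B1 B5←B4 B6←B5 B7←B0
Join-block Dom:
  B7: preds {B0,B4,B5,B6}: {B0} ∩ {B0,B1,B4} ∩ {B0,B1,B4,B5} ∩ {B0,B1,B4,B5,B6} = {B0}; idom=B0

DF derivation:
  join B7 pred B0: · stop@B0
  join B7 pred B4: B4→B1 stop@B0
  join B7 pred B5: B5→B4→B1 stop@B0
  join B7 pred B6: B6→B5→B4→B1 stop@B0
  DF(B0)=∅
  DF(B1)={B7}
  DF(B2)=∅
  DF(B3)=∅
  DF(B4)={B7}
  DF(B5)={B7}
  DF(B6)={B7}
  DF(B7)=∅

DF(B1) = ["B7"]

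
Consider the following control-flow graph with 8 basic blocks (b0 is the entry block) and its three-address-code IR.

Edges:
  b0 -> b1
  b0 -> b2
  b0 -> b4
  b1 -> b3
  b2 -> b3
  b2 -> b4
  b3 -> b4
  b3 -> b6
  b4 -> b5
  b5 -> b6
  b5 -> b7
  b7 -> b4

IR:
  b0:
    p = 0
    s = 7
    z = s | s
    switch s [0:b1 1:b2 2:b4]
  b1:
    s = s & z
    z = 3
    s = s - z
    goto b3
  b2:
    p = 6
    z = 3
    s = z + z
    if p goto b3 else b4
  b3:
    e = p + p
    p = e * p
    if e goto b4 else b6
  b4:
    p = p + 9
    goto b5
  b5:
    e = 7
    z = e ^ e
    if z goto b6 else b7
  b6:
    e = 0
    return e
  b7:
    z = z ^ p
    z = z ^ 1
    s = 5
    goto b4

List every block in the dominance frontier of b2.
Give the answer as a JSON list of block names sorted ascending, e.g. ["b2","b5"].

idom tree: b1←b0 b2←b0 b3←b0 b4←b0 b5←b4 b6←b0 b7←b5
Dom∩ at merges:
  b3: preds {b1,b2}: {b0,b1} ∩ {b0,b2} = {b0}; idom=b0
  b4: preds {b0,b2,b3,b7}: {b0} ∩ {b0,b2} ∩ {b0,b3} ∩ {b0,b4,b5,b7} = {b0}; idom=b0
  b6: preds {b3,b5}: {b0,b3} ∩ {b0,b4,b5} = {b0}; idom=b0

Frontier:
  b3←b1: walk b1 to b0
  b3←b2: walk b2 to b0
  b4←b0: walk · to b0
  b4←b2: walk b2 to b0
  b4←b3: walk b3 to b0
  b4←b7: walk b7→b5→b4 to b0
  b6←b3: walk b3 to b0
  b6←b5: walk b5→b4 to b0
  b0: DF=∅
  b1: DF={b3}
  b2: DF={b3,b4}
  b3: DF={b4,b6}
  b4: DF={b4,b6}
  b5: DF={b4,b6}
  b6: DF=∅
  b7: DF={b4}

DF(b2) = ["b3", "b4"]

Answer: ["b3", "b4"]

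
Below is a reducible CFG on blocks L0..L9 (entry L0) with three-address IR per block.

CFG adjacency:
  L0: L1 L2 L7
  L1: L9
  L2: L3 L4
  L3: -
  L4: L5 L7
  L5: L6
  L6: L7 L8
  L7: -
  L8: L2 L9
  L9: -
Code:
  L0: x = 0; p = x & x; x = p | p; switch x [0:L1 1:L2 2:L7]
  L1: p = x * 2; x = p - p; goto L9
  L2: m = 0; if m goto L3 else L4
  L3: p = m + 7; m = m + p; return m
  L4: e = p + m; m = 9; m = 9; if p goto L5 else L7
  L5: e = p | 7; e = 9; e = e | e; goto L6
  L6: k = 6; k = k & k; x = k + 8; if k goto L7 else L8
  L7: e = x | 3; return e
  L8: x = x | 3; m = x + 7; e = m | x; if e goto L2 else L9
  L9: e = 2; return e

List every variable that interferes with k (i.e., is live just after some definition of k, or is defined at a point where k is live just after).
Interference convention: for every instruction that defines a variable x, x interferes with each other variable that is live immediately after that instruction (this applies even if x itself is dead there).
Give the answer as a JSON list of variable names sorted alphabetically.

Block summaries:
  L0: {p,x} / ∅
  L1: {p,x} / {x}
  L2: {m} / ∅
  L3: {m,p} / {m}
  L4: {e,m} / {m,p}
  L5: {e} / {p}
  L6: {k,x} / ∅
  L7: {e} / {x}
  L8: {e,m,x} / {x}
  L9: {e} / ∅

Backward fixpoint:
  L0: in=∅ out={p,x}
  L1: in={x} out=∅
  L2: in={p,x} out={m,p,x}
  L3: in={m} out=∅
  L4: in={m,p,x} out={p,x}
  L5: in={p} out={p}
  L6: in={p} out={p,x}
  L7: in={x} out=∅
  L8: in={p,x} out={p,x}
  L9: in=∅ out=∅

Interference:
  e — {p,x}
  k — {p,x}
  m — {p,x}
  p — {e,k,m,x}
  x — {e,k,m,p}

N(k) = ["p", "x"]

Answer: ["p", "x"]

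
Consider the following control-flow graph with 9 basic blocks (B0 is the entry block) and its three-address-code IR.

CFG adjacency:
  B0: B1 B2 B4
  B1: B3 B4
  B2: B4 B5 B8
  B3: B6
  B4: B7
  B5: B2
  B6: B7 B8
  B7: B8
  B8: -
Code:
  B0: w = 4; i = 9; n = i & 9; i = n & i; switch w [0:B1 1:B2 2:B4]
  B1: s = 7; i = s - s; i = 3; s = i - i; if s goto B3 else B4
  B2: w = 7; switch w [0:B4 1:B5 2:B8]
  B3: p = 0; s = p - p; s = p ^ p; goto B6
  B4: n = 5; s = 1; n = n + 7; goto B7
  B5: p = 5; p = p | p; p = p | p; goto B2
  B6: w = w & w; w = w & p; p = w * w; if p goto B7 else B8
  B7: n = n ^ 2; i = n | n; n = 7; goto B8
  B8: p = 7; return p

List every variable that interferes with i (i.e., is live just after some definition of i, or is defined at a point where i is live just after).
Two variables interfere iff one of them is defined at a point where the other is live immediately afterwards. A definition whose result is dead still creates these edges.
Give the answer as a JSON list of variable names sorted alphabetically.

Answer: ["n", "w"]

Working:
Block summaries:
  B0: def={i,n,w} ue=∅
  B1: def={i,s} ue=∅
  B2: def={w} ue=∅
  B3: def={p,s} ue=∅
  B4: def={n,s} ue=∅
  B5: def={p} ue=∅
  B6: def={p,w} ue={p,w}
  B7: def={i,n} ue={n}
  B8: def={p} ue=∅

Liveness:
  B0: in=∅ out={n,w}
  B1: in={n,w} out={n,w}
  B2: in=∅ out=∅
  B3: in={n,w} out={n,p,w}
  B4: in=∅ out={n}
  B5: in=∅ out=∅
  B6: in={n,p,w} out={n}
  B7: in={n} out=∅
  B8: in=∅ out=∅

Conflict graph:
  i — {n,w}
  n — {i,p,s,w}
  p — {n,s,w}
  s — {n,p,w}
  w — {i,n,p,s}

N(i) = ["n", "w"]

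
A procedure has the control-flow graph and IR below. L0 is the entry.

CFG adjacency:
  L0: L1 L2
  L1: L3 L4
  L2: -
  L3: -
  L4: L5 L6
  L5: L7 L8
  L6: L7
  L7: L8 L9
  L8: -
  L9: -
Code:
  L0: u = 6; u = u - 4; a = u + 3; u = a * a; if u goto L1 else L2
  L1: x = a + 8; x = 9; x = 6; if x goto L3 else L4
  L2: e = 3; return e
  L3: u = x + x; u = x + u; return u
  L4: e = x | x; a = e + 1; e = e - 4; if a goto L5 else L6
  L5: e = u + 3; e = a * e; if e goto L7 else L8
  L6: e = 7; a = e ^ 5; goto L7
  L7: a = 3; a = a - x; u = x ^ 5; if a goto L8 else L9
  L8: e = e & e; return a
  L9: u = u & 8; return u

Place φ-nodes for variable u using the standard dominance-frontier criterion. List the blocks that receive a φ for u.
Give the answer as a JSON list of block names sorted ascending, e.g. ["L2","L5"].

Answer: ["L8"]

Working:
idom tree: L1←L0 L2←L0 L3←L1 L4←L1 L5←L4 L6←L4 L7←L4 L8←L4 L9←L7
Dom at joins:
  L7: preds {L5,L6}: {L0,L1,L4,L5} ∩ {L0,L1,L4,L6} = {L0,L1,L4}; idom=L4
  L8: preds {L5,L7}: {L0,L1,L4,L5} ∩ {L0,L1,L4,L7} = {L0,L1,L4}; idom=L4

DF derivation:
  join L7 pred L5: L5 stop@L4
  join L7 pred L6: L6 stop@L4
  join L8 pred L5: L5 stop@L4
  join L8 pred L7: L7 stop@L4
  DF(L0)=∅
  DF(L1)=∅
  DF(L2)=∅
  DF(L3)=∅
  DF(L4)=∅
  DF(L5)={L7,L8}
  DF(L6)={L7}
  DF(L7)={L8}
  DF(L8)=∅
  DF(L9)=∅

φ for u: defs {L0,L3,L7,L9}
  DF⁺ = {L8}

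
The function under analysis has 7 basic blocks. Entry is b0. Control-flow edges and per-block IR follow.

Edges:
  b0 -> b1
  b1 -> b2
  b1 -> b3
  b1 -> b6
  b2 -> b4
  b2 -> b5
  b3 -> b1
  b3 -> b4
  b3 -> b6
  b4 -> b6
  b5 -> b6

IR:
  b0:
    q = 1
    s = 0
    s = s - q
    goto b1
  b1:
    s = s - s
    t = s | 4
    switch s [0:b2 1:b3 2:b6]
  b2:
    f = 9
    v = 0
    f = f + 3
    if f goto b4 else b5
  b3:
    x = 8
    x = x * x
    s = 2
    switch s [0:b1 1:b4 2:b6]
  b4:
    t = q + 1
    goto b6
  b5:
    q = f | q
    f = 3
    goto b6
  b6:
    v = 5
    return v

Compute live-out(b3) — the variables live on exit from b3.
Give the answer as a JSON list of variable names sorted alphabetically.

def/use:
  b0 def {q,s} use ∅
  b1 def {s,t} use {s}
  b2 def {f,v} use ∅
  b3 def {s,x} use ∅
  b4 def {t} use {q}
  b5 def {f,q} use {f,q}
  b6 def {v} use ∅

Live sets:
  b0 li=∅ lo={q,s}
  b1 li={q,s} lo={q}
  b2 li={q} lo={f,q}
  b3 li={q} lo={q,s}
  b4 li={q} lo=∅
  b5 li={f,q} lo=∅
  b6 li=∅ lo=∅

live-out(b3) = ["q", "s"]

Answer: ["q", "s"]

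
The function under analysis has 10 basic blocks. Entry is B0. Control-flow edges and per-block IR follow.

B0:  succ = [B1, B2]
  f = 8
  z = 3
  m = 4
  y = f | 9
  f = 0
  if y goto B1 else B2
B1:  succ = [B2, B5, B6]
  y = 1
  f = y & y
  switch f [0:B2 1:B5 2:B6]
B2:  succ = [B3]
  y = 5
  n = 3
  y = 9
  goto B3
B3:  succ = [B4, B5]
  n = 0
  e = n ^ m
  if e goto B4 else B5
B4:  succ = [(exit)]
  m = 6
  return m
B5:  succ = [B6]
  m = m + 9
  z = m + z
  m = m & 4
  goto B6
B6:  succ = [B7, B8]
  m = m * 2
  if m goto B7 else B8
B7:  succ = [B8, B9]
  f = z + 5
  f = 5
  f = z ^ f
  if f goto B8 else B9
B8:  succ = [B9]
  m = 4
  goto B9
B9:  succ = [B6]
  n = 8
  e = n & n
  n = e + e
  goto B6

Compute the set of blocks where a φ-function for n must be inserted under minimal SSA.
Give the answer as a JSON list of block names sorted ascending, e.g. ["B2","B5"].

idom tree: B1←B0 B2←B0 B3←B2 B4←B3 B5←B0 B6←B0 B7←B6 B8←B6 B9←B6
Join-block Dom:
  B2: preds {B0,B1}: {B0} ∩ {B0,B1} = {B0}; idom=B0
  B5: preds {B1,B3}: {B0,B1} ∩ {B0,B2,B3} = {B0}; idom=B0
  B6: preds {B1,B5,B9}: {B0,B1} ∩ {B0,B5} ∩ {B0,B6,B9} = {B0}; idom=B0
  B8: preds {B6,B7}: {B0,B6} ∩ {B0,B6,B7} = {B0,B6}; idom=B6
  B9: preds {B7,B8}: {B0,B6,B7} ∩ {B0,B6,B8} = {B0,B6}; idom=B6

DF walk-up:
  join B2 pred B0: · stop@B0
  join B2 pred B1: B1 stop@B0
  join B5 pred B1: B1 stop@B0
  join B5 pred B3: B3→B2 stop@B0
  join B6 pred B1: B1 stop@B0
  join B6 pred B5: B5 stop@B0
  join B6 pred B9: B9→B6 stop@B0
  join B8 pred B6: · stop@B6
  join B8 pred B7: B7 stop@B6
  join B9 pred B7: B7 stop@B6
  join B9 pred B8: B8 stop@B6
  B0: DF=∅
  B1: DF={B2,B5,B6}
  B2: DF={B5}
  B3: DF={B5}
  B4: DF=∅
  B5: DF={B6}
  B6: DF={B6}
  B7: DF={B8,B9}
  B8: DF={B9}
  B9: DF={B6}

φ for n: defs {B2,B3,B9}
  DF⁺ = {B5,B6}

Answer: ["B5", "B6"]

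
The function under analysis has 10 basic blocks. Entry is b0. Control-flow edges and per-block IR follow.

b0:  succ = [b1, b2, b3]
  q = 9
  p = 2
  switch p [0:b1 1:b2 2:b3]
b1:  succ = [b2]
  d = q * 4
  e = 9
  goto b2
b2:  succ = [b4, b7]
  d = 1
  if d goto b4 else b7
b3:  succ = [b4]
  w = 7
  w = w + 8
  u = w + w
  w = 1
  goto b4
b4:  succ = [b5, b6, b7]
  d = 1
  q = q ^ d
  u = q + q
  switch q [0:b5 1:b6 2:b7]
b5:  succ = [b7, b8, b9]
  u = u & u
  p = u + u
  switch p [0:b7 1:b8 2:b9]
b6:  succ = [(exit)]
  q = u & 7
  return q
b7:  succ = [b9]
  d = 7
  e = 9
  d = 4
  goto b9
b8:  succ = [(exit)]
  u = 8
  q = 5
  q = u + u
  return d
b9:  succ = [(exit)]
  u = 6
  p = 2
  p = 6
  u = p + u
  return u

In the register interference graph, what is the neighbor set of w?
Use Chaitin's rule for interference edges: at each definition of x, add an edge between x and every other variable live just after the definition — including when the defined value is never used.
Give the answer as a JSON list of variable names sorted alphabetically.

Answer: ["q"]

Derivation:
Block summaries:
  b0 def {p,q} use ∅
  b1 def {d,e} use {q}
  b2 def {d} use ∅
  b3 def {u,w} use ∅
  b4 def {d,q,u} use {q}
  b5 def {p,u} use {u}
  b6 def {q} use {u}
  b7 def {d,e} use ∅
  b8 def {q,u} use {d}
  b9 def {p,u} use ∅

Live sets:
  b0 li=∅ lo={q}
  b1 li={q} lo={q}
  b2 li={q} lo={q}
  b3 li={q} lo={q}
  b4 li={q} lo={d,u}
  b5 li={d,u} lo={d}
  b6 li={u} lo=∅
  b7 li=∅ lo=∅
  b8 li={d} lo=∅
  b9 li=∅ lo=∅

Conflict graph:
  d: {p,q,u}
  e: {q}
  p: {d,q,u}
  q: {d,e,p,u,w}
  u: {d,p,q}
  w: {q}

N(w) = ["q"]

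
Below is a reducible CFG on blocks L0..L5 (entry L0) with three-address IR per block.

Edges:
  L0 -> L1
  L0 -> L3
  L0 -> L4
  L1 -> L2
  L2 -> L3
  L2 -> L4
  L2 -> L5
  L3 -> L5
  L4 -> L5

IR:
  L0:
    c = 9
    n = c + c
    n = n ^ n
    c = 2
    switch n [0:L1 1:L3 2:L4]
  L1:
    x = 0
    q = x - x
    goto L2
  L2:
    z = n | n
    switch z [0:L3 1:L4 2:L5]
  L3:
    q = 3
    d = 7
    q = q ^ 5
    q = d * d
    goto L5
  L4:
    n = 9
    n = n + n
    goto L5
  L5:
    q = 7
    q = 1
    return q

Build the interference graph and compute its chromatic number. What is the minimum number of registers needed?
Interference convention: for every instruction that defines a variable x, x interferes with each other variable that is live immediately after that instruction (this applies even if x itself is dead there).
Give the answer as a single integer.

Answer: 2

Derivation:
Block summaries:
  L0: {c,n} / ∅
  L1: {q,x} / ∅
  L2: {z} / {n}
  L3: {d,q} / ∅
  L4: {n} / ∅
  L5: {q} / ∅

Live sets:
  L0: in=∅ out={n}
  L1: in={n} out={n}
  L2: in={n} out=∅
  L3: in=∅ out=∅
  L4: in=∅ out=∅
  L5: in=∅ out=∅

Interference:
  c↔{n}
  d↔{q}
  n↔{c,q,x}
  q↔{d,n}
  x↔{n}
  z↔∅

Chromatic number:
  clique {c,n} ⇒ need ≥ 2
  2-colouring: c0={d,n,z}  c1={c,q,x}
  χ = 2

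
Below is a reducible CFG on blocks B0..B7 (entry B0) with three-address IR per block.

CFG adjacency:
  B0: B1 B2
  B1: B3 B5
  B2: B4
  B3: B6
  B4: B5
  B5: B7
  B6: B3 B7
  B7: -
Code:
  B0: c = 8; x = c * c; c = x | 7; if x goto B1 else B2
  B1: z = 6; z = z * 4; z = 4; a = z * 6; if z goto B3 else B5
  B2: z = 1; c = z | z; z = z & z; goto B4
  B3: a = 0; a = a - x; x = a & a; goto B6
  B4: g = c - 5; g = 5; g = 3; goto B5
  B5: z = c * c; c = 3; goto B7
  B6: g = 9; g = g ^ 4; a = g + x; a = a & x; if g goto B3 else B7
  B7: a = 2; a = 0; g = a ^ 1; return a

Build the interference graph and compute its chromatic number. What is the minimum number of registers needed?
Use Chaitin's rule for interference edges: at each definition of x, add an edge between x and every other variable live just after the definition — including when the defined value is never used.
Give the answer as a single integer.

def/use:
  B0 def {c,x} use ∅
  B1 def {a,z} use ∅
  B2 def {c,z} use ∅
  B3 def {a,x} use {x}
  B4 def {g} use {c}
  B5 def {c,z} use {c}
  B6 def {a,g} use {x}
  B7 def {a,g} use ∅

Live sets:
  live B0: ∅→{c,x}
  live B1: {c,x}→{c,x}
  live B2: ∅→{c}
  live B3: {x}→{x}
  live B4: {c}→{c}
  live B5: {c}→∅
  live B6: {x}→{x}
  live B7: ∅→∅

Interfere edges:
  a↔{c,g,x,z}
  c↔{a,g,x,z}
  g↔{a,c,x}
  x↔{a,c,g,z}
  z↔{a,c,x}

Registers:
  {a,c,g,x} pairwise interfere (4-clique) ⇒ χ ≥ 4
  4-colouring: R0={a}  R1={c}  R2={x}  R3={g,z}
  χ = 4

Answer: 4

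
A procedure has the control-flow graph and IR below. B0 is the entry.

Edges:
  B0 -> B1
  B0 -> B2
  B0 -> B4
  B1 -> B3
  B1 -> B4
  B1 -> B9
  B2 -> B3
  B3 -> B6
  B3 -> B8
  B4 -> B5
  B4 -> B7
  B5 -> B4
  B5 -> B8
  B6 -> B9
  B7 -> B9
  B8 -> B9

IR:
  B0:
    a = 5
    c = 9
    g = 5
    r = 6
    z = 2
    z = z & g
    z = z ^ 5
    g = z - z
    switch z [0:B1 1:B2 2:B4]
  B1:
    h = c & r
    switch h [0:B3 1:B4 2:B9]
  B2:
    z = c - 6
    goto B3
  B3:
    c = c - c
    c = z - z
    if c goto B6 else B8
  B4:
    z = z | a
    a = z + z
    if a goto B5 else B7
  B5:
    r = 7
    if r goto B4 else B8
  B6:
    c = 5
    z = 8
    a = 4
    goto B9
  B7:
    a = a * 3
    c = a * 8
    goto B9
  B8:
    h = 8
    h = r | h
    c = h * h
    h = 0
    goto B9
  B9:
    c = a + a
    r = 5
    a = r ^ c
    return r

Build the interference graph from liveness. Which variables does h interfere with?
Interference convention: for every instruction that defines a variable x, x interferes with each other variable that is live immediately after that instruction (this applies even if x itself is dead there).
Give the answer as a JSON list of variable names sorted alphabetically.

Answer: ["a", "c", "r", "z"]

Derivation:
def/use:
  B0: def={a,c,g,r,z} ue=∅
  B1: def={h} ue={c,r}
  B2: def={z} ue={c}
  B3: def={c} ue={c,z}
  B4: def={a,z} ue={a,z}
  B5: def={r} ue=∅
  B6: def={a,c,z} ue=∅
  B7: def={a,c} ue={a}
  B8: def={c,h} ue={r}
  B9: def={a,c,r} ue={a}

Liveness:
  B0 li=∅ lo={a,c,r,z}
  B1 li={a,c,r,z} lo={a,c,r,z}
  B2 li={a,c,r} lo={a,c,r,z}
  B3 li={a,c,r,z} lo={a,r}
  B4 li={a,z} lo={a,z}
  B5 li={a,z} lo={a,r,z}
  B6 li=∅ lo={a}
  B7 li={a} lo={a}
  B8 li={a,r} lo={a}
  B9 li={a} lo=∅

Interfere edges:
  a — {c,g,h,r,z}
  c — {a,g,h,r,z}
  g — {a,c,r,z}
  h — {a,c,r,z}
  r — {a,c,g,h,z}
  z — {a,c,g,h,r}

N(h) = ["a", "c", "r", "z"]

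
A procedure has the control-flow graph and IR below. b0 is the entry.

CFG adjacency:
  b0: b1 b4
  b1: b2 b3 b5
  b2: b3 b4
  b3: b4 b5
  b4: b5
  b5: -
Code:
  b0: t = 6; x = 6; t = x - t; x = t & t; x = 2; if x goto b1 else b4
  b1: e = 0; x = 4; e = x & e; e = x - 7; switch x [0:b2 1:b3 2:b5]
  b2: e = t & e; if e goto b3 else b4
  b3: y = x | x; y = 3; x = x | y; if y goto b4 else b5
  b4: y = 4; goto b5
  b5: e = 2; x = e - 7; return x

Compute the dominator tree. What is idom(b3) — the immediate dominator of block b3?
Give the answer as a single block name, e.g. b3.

Answer: b1

Analysis:
idom tree: b1←b0 b2←b1 b3←b1 b4←b0 b5←b0
Dom∩ at merges:
  b3: preds {b1,b2}: {b0,b1} ∩ {b0,b1,b2} = {b0,b1}; idom=b1
  b4: preds {b0,b2,b3}: {b0} ∩ {b0,b1,b2} ∩ {b0,b1,b3} = {b0}; idom=b0
  b5: preds {b1,b3,b4}: {b0,b1} ∩ {b0,b1,b3} ∩ {b0,b4} = {b0}; idom=b0

idom(b3) = b1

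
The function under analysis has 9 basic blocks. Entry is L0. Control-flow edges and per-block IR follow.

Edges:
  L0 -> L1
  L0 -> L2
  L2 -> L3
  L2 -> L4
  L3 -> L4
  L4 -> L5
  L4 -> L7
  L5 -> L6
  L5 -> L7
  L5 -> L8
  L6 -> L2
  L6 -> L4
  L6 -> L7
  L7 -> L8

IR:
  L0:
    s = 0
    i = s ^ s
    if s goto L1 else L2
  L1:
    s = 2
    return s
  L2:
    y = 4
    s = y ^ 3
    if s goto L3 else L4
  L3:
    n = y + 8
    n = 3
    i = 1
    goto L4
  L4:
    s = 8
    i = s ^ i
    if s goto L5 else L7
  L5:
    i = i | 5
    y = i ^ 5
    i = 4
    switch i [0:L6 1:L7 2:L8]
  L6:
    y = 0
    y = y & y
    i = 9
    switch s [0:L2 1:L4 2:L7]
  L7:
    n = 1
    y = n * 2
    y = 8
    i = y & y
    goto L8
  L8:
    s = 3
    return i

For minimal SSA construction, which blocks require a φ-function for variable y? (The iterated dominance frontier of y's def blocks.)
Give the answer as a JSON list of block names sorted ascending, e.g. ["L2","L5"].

idom tree: L1←L0 L2←L0 L3←L2 L4←L2 L5←L4 L6←L5 L7←L4 L8←L4
Dom at joins:
  L2: preds {L0,L6}: {L0} ∩ {L0,L2,L4,L5,L6} = {L0}; idom=L0
  L4: preds {L2,L3,L6}: {L0,L2} ∩ {L0,L2,L3} ∩ {L0,L2,L4,L5,L6} = {L0,L2}; idom=L2
  L7: preds {L4,L5,L6}: {L0,L2,L4} ∩ {L0,L2,L4,L5} ∩ {L0,L2,L4,L5,L6} = {L0,L2,L4}; idom=L4
  L8: preds {L5,L7}: {L0,L2,L4,L5} ∩ {L0,L2,L4,L7} = {L0,L2,L4}; idom=L4

DF walk-up:
  L2←L0: walk · to L0
  L2←L6: walk L6→L5→L4→L2 to L0
  L4←L2: walk · to L2
  L4←L3: walk L3 to L2
  L4←L6: walk L6→L5→L4 to L2
  L7←L4: walk · to L4
  L7←L5: walk L5 to L4
  L7←L6: walk L6→L5 to L4
  L8←L5: walk L5 to L4
  L8←L7: walk L7 to L4
  DF(L0)=∅
  DF(L1)=∅
  DF(L2)={L2}
  DF(L3)={L4}
  DF(L4)={L2,L4}
  DF(L5)={L2,L4,L7,L8}
  DF(L6)={L2,L4,L7}
  DF(L7)={L8}
  DF(L8)=∅

φ for y: defs {L2,L5,L6,L7}
  DF⁺ = {L2,L4,L7,L8}

Answer: ["L2", "L4", "L7", "L8"]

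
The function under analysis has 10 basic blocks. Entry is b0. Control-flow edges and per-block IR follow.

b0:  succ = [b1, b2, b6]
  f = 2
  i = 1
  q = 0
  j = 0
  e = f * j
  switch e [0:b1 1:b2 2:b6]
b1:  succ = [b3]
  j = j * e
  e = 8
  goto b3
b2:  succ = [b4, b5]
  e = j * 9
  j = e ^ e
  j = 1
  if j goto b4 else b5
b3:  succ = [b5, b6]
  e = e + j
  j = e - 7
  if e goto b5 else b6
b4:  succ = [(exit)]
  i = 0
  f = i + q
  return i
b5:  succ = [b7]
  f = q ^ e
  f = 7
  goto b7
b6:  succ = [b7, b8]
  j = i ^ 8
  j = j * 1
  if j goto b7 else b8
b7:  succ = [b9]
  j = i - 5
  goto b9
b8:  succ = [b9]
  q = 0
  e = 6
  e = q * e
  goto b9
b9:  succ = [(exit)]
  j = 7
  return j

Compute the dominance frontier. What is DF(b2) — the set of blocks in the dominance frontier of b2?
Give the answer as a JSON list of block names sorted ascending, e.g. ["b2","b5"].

Answer: ["b5"]

Derivation:
idom tree: b1←b0 b2←b0 b3←b1 b4←b2 b5←b0 b6←b0 b7←b0 b8←b6 b9←b0
Join-block Dom:
  b5: preds {b2,b3}: {b0,b2} ∩ {b0,b1,b3} = {b0}; idom=b0
  b6: preds {b0,b3}: {b0} ∩ {b0,b1,b3} = {b0}; idom=b0
  b7: preds {b5,b6}: {b0,b5} ∩ {b0,b6} = {b0}; idom=b0
  b9: preds {b7,b8}: {b0,b7} ∩ {b0,b6,b8} = {b0}; idom=b0

Frontier:
  join b5 pred b2: b2 stop@b0
  join b5 pred b3: b3→b1 stop@b0
  join b6 pred b0: · stop@b0
  join b6 pred b3: b3→b1 stop@b0
  join b7 pred b5: b5 stop@b0
  join b7 pred b6: b6 stop@b0
  join b9 pred b7: b7 stop@b0
  join b9 pred b8: b8→b6 stop@b0
  DF(b0)=∅
  DF(b1)={b5,b6}
  DF(b2)={b5}
  DF(b3)={b5,b6}
  DF(b4)=∅
  DF(b5)={b7}
  DF(b6)={b7,b9}
  DF(b7)={b9}
  DF(b8)={b9}
  DF(b9)=∅

DF(b2) = ["b5"]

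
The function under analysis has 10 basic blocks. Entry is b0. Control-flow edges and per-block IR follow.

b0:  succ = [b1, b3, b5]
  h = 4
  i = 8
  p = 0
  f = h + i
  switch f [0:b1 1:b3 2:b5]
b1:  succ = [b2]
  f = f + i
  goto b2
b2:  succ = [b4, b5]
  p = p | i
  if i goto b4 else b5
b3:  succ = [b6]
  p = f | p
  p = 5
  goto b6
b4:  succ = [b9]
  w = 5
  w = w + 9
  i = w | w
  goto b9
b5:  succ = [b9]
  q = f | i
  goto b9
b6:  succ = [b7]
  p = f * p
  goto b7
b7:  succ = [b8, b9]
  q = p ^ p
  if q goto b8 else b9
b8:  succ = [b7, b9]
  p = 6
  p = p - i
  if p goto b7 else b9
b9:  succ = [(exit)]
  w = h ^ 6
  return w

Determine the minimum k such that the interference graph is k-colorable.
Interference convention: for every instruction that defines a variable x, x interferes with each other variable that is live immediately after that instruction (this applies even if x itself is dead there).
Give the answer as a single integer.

Per-block:
  b0 def {f,h,i,p} use ∅
  b1 def {f} use {f,i}
  b2 def {p} use {i,p}
  b3 def {p} use {f,p}
  b4 def {i,w} use ∅
  b5 def {q} use {f,i}
  b6 def {p} use {f,p}
  b7 def {q} use {p}
  b8 def {p} use {i}
  b9 def {w} use {h}

Live sets:
  b0: in=∅ out={f,h,i,p}
  b1: in={f,h,i,p} out={f,h,i,p}
  b2: in={f,h,i,p} out={f,h,i}
  b3: in={f,h,i,p} out={f,h,i,p}
  b4: in={h} out={h}
  b5: in={f,h,i} out={h}
  b6: in={f,h,i,p} out={h,i,p}
  b7: in={h,i,p} out={h,i}
  b8: in={h,i} out={h,i,p}
  b9: in={h} out=∅

Interfere edges:
  f↔{h,i,p}
  h↔{f,i,p,q,w}
  i↔{f,h,p,q}
  p↔{f,h,i}
  q↔{h,i}
  w↔{h}

Colouring:
  clique {f,h,i,p} ⇒ need ≥ 4
  4-colouring: c0={h}  c1={i,w}  c2={f,q}  c3={p}
  χ = 4

Answer: 4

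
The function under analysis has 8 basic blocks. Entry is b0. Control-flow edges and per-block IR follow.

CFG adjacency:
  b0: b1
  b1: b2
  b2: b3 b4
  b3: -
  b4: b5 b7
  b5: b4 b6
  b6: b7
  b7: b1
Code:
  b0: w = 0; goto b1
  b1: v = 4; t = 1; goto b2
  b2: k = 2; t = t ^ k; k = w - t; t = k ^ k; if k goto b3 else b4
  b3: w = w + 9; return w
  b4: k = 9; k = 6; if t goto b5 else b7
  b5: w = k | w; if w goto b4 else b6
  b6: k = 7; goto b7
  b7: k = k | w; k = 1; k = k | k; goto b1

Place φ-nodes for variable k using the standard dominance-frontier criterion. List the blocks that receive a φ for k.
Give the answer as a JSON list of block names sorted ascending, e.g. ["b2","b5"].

idom tree: b1←b0 b2←b1 b3←b2 b4←b2 b5←b4 b6←b5 b7←b4
Dom∩ at merges:
  b1: preds {b0,b7}: {b0} ∩ {b0,b1,b2,b4,b7} = {b0}; idom=b0
  b4: preds {b2,b5}: {b0,b1,b2} ∩ {b0,b1,b2,b4,b5} = {b0,b1,b2}; idom=b2
  b7: preds {b4,b6}: {b0,b1,b2,b4} ∩ {b0,b1,b2,b4,b5,b6} = {b0,b1,b2,b4}; idom=b4

DF walk-up:
  b1←b0: walk · to b0
  b1←b7: walk b7→b4→b2→b1 to b0
  b4←b2: walk · to b2
  b4←b5: walk b5→b4 to b2
  b7←b4: walk · to b4
  b7←b6: walk b6→b5 to b4
  b0: DF=∅
  b1: DF={b1}
  b2: DF={b1}
  b3: DF=∅
  b4: DF={b1,b4}
  b5: DF={b4,b7}
  b6: DF={b7}
  b7: DF={b1}

φ for k: defs {b2,b4,b6,b7}
  DF⁺ = {b1,b4,b7}

Answer: ["b1", "b4", "b7"]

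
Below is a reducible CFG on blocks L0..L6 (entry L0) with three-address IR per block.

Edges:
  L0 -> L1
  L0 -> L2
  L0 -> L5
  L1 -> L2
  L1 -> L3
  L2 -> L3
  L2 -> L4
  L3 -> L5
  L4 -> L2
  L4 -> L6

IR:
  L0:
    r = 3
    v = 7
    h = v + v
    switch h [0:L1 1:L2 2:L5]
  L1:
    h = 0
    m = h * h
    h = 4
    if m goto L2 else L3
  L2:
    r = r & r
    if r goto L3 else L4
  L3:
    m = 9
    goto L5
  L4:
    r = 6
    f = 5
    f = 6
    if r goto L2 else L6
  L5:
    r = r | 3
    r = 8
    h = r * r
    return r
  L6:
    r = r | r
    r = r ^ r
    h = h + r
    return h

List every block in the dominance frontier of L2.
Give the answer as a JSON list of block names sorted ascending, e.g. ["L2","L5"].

idom tree: L1←L0 L2←L0 L3←L0 L4←L2 L5←L0 L6←L4
Join-block Dom:
  L2: preds {L0,L1,L4}: {L0} ∩ {L0,L1} ∩ {L0,L2,L4} = {L0}; idom=L0
  L3: preds {L1,L2}: {L0,L1} ∩ {L0,L2} = {L0}; idom=L0
  L5: preds {L0,L3}: {L0} ∩ {L0,L3} = {L0}; idom=L0

DF walk-up:
  L2←L0: walk · to L0
  L2←L1: walk L1 to L0
  L2←L4: walk L4→L2 to L0
  L3←L1: walk L1 to L0
  L3←L2: walk L2 to L0
  L5←L0: walk · to L0
  L5←L3: walk L3 to L0
  L0 → ∅
  L1 → {L2,L3}
  L2 → {L2,L3}
  L3 → {L5}
  L4 → {L2}
  L5 → ∅
  L6 → ∅

DF(L2) = ["L2", "L3"]

Answer: ["L2", "L3"]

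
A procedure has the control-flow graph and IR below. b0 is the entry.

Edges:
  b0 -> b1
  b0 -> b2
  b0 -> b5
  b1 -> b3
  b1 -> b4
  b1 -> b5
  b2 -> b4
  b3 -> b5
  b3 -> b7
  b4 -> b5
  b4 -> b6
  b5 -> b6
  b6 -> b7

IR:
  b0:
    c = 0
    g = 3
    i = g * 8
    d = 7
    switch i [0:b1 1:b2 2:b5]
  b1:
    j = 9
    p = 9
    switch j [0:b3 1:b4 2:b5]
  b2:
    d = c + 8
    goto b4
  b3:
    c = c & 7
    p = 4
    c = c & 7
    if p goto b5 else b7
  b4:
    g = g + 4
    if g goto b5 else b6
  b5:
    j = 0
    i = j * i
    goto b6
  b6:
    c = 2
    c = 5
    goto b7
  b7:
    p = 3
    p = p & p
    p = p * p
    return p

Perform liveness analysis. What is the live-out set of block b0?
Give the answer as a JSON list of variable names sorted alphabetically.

Answer: ["c", "g", "i"]

Working:
Per-block:
  b0: def={c,d,g,i} ue=∅
  b1: def={j,p} ue=∅
  b2: def={d} ue={c}
  b3: def={c,p} ue={c}
  b4: def={g} ue={g}
  b5: def={i,j} ue={i}
  b6: def={c} ue=∅
  b7: def={p} ue=∅

Backward fixpoint:
  b0: in=∅ out={c,g,i}
  b1: in={c,g,i} out={c,g,i}
  b2: in={c,g,i} out={g,i}
  b3: in={c,i} out={i}
  b4: in={g,i} out={i}
  b5: in={i} out=∅
  b6: in=∅ out=∅
  b7: in=∅ out=∅

live-out(b0) = ["c", "g", "i"]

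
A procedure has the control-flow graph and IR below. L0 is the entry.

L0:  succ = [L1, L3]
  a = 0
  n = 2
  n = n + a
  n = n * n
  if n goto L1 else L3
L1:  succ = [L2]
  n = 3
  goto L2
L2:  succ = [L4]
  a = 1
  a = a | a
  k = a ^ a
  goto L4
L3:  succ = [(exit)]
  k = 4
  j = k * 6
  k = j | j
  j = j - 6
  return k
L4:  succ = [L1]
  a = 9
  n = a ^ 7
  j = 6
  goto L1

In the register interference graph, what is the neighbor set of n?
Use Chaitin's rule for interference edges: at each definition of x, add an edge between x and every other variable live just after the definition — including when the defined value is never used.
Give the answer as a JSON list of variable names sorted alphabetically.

Answer: ["a"]

Derivation:
def/use:
  L0: def={a,n} ue=∅
  L1: def={n} ue=∅
  L2: def={a,k} ue=∅
  L3: def={j,k} ue=∅
  L4: def={a,j,n} ue=∅

Liveness:
  L0 li=∅ lo=∅
  L1 li=∅ lo=∅
  L2 li=∅ lo=∅
  L3 li=∅ lo=∅
  L4 li=∅ lo=∅

Interfere edges:
  a: {n}
  j: {k}
  k: {j}
  n: {a}

N(n) = ["a"]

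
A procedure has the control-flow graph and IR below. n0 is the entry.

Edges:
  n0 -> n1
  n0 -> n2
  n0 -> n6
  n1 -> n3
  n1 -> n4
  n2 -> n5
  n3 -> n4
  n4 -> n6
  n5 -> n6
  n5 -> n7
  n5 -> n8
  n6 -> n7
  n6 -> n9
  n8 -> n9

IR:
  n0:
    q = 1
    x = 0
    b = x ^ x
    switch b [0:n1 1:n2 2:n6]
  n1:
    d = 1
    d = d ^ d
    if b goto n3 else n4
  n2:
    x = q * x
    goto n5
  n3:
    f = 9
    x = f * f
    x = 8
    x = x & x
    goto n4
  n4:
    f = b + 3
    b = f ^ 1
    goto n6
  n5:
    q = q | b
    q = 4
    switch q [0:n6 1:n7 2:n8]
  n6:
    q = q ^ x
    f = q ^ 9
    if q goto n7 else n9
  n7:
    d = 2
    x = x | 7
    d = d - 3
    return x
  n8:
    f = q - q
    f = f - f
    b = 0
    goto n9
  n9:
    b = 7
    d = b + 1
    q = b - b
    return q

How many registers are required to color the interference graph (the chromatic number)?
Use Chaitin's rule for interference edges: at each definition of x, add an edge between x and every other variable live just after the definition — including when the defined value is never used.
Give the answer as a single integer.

Answer: 4

Derivation:
Block summaries:
  n0 def {b,q,x} use ∅
  n1 def {d} use {b}
  n2 def {x} use {q,x}
  n3 def {f,x} use ∅
  n4 def {b,f} use {b}
  n5 def {q} use {b,q}
  n6 def {f,q} use {q,x}
  n7 def {d,x} use {x}
  n8 def {b,f} use {q}
  n9 def {b,d,q} use ∅

Backward fixpoint:
  n0: in=∅ out={b,q,x}
  n1: in={b,q,x} out={b,q,x}
  n2: in={b,q,x} out={b,q,x}
  n3: in={b,q} out={b,q,x}
  n4: in={b,q,x} out={q,x}
  n5: in={b,q,x} out={q,x}
  n6: in={q,x} out={x}
  n7: in={x} out=∅
  n8: in={q} out=∅
  n9: in=∅ out=∅

Conflict graph:
  b — {d,f,q,x}
  d — {b,q,x}
  f — {b,q,x}
  q — {b,d,f,x}
  x — {b,d,f,q}

Registers:
  clique {b,d,q,x} ⇒ need ≥ 4
  4-colouring: R0={b}  R1={q}  R2={x}  R3={d,f}
  χ = 4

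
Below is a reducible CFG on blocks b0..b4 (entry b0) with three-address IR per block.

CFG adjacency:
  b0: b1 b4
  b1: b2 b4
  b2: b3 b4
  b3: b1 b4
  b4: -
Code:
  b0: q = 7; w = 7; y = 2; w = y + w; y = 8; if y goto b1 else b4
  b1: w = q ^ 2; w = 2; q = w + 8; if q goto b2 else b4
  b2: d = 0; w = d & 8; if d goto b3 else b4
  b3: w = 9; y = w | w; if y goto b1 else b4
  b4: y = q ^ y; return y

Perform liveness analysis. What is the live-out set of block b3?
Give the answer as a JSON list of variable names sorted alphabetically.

Answer: ["q", "y"]

Derivation:
Per-block:
  b0: def={q,w,y} ue=∅
  b1: def={q,w} ue={q}
  b2: def={d,w} ue=∅
  b3: def={w,y} ue=∅
  b4: def={y} ue={q,y}

Backward fixpoint:
  b0 li=∅ lo={q,y}
  b1 li={q,y} lo={q,y}
  b2 li={q,y} lo={q,y}
  b3 li={q} lo={q,y}
  b4 li={q,y} lo=∅

live-out(b3) = ["q", "y"]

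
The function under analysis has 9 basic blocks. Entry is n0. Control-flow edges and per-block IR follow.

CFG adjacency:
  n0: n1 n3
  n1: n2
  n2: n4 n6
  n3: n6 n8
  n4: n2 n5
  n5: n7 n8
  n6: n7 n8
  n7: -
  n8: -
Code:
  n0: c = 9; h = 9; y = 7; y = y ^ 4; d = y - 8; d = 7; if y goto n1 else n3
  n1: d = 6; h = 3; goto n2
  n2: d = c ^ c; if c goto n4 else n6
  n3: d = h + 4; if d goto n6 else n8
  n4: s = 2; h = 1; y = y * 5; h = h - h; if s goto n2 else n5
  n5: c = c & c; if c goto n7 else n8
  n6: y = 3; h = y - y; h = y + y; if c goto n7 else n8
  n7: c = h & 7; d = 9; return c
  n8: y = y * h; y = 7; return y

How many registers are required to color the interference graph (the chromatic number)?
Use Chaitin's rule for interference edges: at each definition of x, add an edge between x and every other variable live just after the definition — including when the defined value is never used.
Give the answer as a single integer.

Per-block:
  n0 def {c,d,h,y} use ∅
  n1 def {d,h} use ∅
  n2 def {d} use {c}
  n3 def {d} use {h}
  n4 def {h,s,y} use {y}
  n5 def {c} use {c}
  n6 def {h,y} use {c}
  n7 def {c,d} use {h}
  n8 def {y} use {h,y}

Live sets:
  live n0: ∅→{c,h,y}
  live n1: {c,y}→{c,y}
  live n2: {c,y}→{c,y}
  live n3: {c,h,y}→{c,h,y}
  live n4: {c,y}→{c,h,y}
  live n5: {c,h,y}→{h,y}
  live n6: {c}→{h,y}
  live n7: {h}→∅
  live n8: {h,y}→∅

Conflict graph:
  c↔{d,h,s,y}
  d↔{c,h,y}
  h↔{c,d,s,y}
  s↔{c,h,y}
  y↔{c,d,h,s}

Colouring:
  clique {c,d,h,y} ⇒ need ≥ 4
  4-colouring: r0={c}  r1={h}  r2={y}  r3={d,s}
  χ = 4

Answer: 4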